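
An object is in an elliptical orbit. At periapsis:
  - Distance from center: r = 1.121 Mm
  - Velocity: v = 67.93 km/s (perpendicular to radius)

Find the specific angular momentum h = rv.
r = 1.121 Mm = 1.121 × 10^6 m
v = 67.93 km/s = 67930 m/s
h = rv = 1.121 × 10^6 × 67930 = 7.61495 × 10^10 m²/s ≈ 7.615 × 10^10 m²/s

Final answer: h = 7.615 × 10^10 m²/s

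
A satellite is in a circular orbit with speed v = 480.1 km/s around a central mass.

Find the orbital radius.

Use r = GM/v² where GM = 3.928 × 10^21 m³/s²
v = 480.1 km/s = 480100 m/s
GM = 3.928 × 10^21 m³/s²
v² = 2.30496 × 10^11 m²/s²
r = GM/v² = (3.928 × 10^21) / (2.30496 × 10^11) = 1.70415 × 10^10 m ≈ 17.04 Gm

Final answer: 17.04 Gm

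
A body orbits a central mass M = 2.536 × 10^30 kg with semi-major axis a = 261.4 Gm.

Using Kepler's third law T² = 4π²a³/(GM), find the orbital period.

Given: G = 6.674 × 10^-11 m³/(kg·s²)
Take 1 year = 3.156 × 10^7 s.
M = 2.536 × 10^30 kg
GM = G × M = 6.674 × 10^-11 × 2.536 × 10^30 = 1.69253 × 10^20 m³/s²
a = 261.4 Gm = 2.614 × 10^11 m
a³ = 1.78615 × 10^34 m³
T = 2π √(a³/GM) = 2π √((1.78615 × 10^34) / (1.69253 × 10^20)) = 2π × 1.02728 × 10^7 s
T = 6.45462 × 10^7 s ≈ 2.045 years

Final answer: 2.045 years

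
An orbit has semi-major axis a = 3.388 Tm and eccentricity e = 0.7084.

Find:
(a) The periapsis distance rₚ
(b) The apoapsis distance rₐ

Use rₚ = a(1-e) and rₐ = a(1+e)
a = 3.388 Tm = 3.388 × 10^12 m
e = 0.7084:  1 − e = 0.2916,  1 + e = 1.7084
(a) rₚ = a(1 − e) = 3.388 × 10^12 m × 0.2916 = 9.87941 × 10^11 m ≈ 987.9 Gm
(b) rₐ = a(1 + e) = 3.388 × 10^12 m × 1.7084 = 5.78806 × 10^12 m ≈ 5.788 Tm

Final answer:
(a) rₚ = 987.9 Gm
(b) rₐ = 5.788 Tm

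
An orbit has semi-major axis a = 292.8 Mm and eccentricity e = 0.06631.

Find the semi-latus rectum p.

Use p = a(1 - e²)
a = 292.8 Mm = 2.928 × 10^8 m
e = 0.06631,  e² = 0.00439702,  1 − e² = 0.995603
p = a(1 − e²) = 2.928 × 10^8 m × 0.995603 = 2.91513 × 10^8 m ≈ 291.5 Mm

Final answer: p = 291.5 Mm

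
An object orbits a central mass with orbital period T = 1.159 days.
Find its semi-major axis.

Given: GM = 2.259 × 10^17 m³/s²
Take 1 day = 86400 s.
T = 1.159 days = 100138 s
GM = 2.259 × 10^17 m³/s²
Kepler's third law: a³ = GM T² / (4π²)
T² = 1.00275 × 10^10 s²
a³ = (2.259 × 10^17) × (1.00275 × 10^10) / (4π²) = 5.73787 × 10^25 m³
a = (a³)^(1/3) = 3.85701 × 10^8 m ≈ 3.857 × 10^8 m

Final answer: 3.857 × 10^8 m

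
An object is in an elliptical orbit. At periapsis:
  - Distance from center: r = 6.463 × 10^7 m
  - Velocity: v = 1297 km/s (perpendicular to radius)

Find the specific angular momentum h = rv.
r = 6.463 × 10^7 m
v = 1297 km/s = 1.297 × 10^6 m/s
h = rv = 6.463 × 10^7 × 1.297 × 10^6 = 8.38251 × 10^13 m²/s ≈ 8.383 × 10^13 m²/s

Final answer: h = 8.383 × 10^13 m²/s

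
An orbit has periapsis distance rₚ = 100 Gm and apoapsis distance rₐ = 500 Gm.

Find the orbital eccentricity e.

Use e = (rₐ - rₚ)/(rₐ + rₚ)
rₚ = 100 Gm = 1 × 10^11 m
rₐ = 500 Gm = 5 × 10^11 m
rₐ − rₚ = 4 × 10^11 m
rₐ + rₚ = 6 × 10^11 m
e = (rₐ − rₚ)/(rₐ + rₚ) = 0.666667

Final answer: e = 0.6667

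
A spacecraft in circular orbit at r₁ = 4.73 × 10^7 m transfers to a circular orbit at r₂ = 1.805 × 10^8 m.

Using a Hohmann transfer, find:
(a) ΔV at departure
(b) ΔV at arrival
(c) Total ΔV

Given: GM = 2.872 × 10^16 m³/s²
r₁ = 4.73 × 10^7 m
r₂ = 1.805 × 10^8 m
GM = 2.872 × 10^16 m³/s²
Transfer ellipse: a_t = (r₁ + r₂)/2 = 1.139 × 10^8 m
Circular speed at r₁: v₁ = √(GM/r₁) = 24641.2 m/s
Transfer speed at r₁ (periapsis): v₁ₜ = √(GM(2/r₁ − 1/a_t)) = 31019.8 m/s
(a) ΔV₁ = v₁ₜ − v₁ = 6378.57 m/s ≈ 6.379 km/s
Circular speed at r₂: v₂ = √(GM/r₂) = 12614 m/s
Transfer speed at r₂ (apoapsis): v₂ₜ = √(GM(2/r₂ − 1/a_t)) = 8128.72 m/s
(b) ΔV₂ = v₂ − v₂ₜ = 4485.3 m/s ≈ 4.485 km/s
(c) ΔV_total = ΔV₁ + ΔV₂ = 10863.9 m/s ≈ 10.86 km/s

Final answer:
(a) ΔV₁ = 6.379 km/s
(b) ΔV₂ = 4.485 km/s
(c) ΔV_total = 10.86 km/s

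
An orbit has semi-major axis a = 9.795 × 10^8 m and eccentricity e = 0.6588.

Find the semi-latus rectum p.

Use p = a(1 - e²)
a = 9.795 × 10^8 m
e = 0.6588,  e² = 0.434017,  1 − e² = 0.565983
p = a(1 − e²) = 9.795 × 10^8 m × 0.565983 = 5.5438 × 10^8 m ≈ 5.544 × 10^8 m

Final answer: p = 5.544 × 10^8 m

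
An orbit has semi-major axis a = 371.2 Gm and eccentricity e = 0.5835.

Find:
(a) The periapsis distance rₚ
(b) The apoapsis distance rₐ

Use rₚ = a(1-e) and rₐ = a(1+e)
a = 371.2 Gm = 3.712 × 10^11 m
e = 0.5835:  1 − e = 0.4165,  1 + e = 1.5835
(a) rₚ = a(1 − e) = 3.712 × 10^11 m × 0.4165 = 1.54605 × 10^11 m ≈ 154.6 Gm
(b) rₐ = a(1 + e) = 3.712 × 10^11 m × 1.5835 = 5.87795 × 10^11 m ≈ 587.8 Gm

Final answer:
(a) rₚ = 154.6 Gm
(b) rₐ = 587.8 Gm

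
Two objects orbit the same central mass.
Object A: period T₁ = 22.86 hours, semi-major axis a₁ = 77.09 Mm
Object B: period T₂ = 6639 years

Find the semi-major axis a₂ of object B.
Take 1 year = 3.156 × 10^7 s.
T₁ = 22.86 hours = 82296 s
T₂ = 6639 years = 2.09527 × 10^11 s
a₁ = 77.09 Mm = 7.709 × 10^7 m
Kepler's third law: (T₂/T₁)² = (a₂/a₁)³  ⇒  a₂ = a₁ (T₂/T₁)^(2/3)
T₂/T₁ = 2.54601 × 10^6
(T₂/T₁)^(2/3) = 18645.5
a₂ = 7.709 × 10^7 m × 18645.5 = 1.43738 × 10^12 m ≈ 1.437 Tm

Final answer: a₂ = 1.437 Tm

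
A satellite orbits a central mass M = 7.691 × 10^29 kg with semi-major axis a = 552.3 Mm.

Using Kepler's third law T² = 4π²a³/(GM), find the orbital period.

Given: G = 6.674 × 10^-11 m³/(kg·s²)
M = 7.691 × 10^29 kg
GM = G × M = 6.674 × 10^-11 × 7.691 × 10^29 = 5.13297 × 10^19 m³/s²
a = 552.3 Mm = 5.523 × 10^8 m
a³ = 1.68471 × 10^26 m³
T = 2π √(a³/GM) = 2π √((1.68471 × 10^26) / (5.13297 × 10^19)) = 2π × 1811.67 s
T = 11383 s ≈ 3.162 hours

Final answer: 3.162 hours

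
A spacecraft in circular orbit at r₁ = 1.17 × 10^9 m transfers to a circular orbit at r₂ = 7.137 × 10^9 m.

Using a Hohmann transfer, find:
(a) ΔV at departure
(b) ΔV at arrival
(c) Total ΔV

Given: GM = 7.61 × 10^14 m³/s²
r₁ = 1.17 × 10^9 m
r₂ = 7.137 × 10^9 m
GM = 7.61 × 10^14 m³/s²
Transfer ellipse: a_t = (r₁ + r₂)/2 = 4.1535 × 10^9 m
Circular speed at r₁: v₁ = √(GM/r₁) = 806.491 m/s
Transfer speed at r₁ (periapsis): v₁ₜ = √(GM(2/r₁ − 1/a_t)) = 1057.18 m/s
(a) ΔV₁ = v₁ₜ − v₁ = 250.692 m/s ≈ 250.7 m/s
Circular speed at r₂: v₂ = √(GM/r₂) = 326.539 m/s
Transfer speed at r₂ (apoapsis): v₂ₜ = √(GM(2/r₂ − 1/a_t)) = 173.309 m/s
(b) ΔV₂ = v₂ − v₂ₜ = 153.23 m/s ≈ 153.2 m/s
(c) ΔV_total = ΔV₁ + ΔV₂ = 403.922 m/s ≈ 403.9 m/s

Final answer:
(a) ΔV₁ = 250.7 m/s
(b) ΔV₂ = 153.2 m/s
(c) ΔV_total = 403.9 m/s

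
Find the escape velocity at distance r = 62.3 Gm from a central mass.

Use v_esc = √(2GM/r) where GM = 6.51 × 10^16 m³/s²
r = 62.3 Gm = 6.23 × 10^10 m
GM = 6.51 × 10^16 m³/s²
2GM/r = 2 × (6.51 × 10^16) / (6.23 × 10^10) = 2.08989 × 10^6 m²/s²
v_esc = √(2GM/r) = 1445.64 m/s ≈ 1.446 km/s

Final answer: 1.446 km/s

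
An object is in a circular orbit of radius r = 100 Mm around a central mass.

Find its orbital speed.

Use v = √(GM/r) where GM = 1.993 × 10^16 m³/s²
r = 100 Mm = 1 × 10^8 m
GM = 1.993 × 10^16 m³/s²
GM/r = (1.993 × 10^16) / (1 × 10^8) = 1.993 × 10^8 m²/s²
v = √(GM/r) = 14117.4 m/s ≈ 14.12 km/s

Final answer: 14.12 km/s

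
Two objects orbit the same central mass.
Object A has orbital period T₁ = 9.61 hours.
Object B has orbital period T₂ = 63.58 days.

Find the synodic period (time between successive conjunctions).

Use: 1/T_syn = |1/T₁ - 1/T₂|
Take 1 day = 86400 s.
T₁ = 9.61 hours = 34596 s
T₂ = 63.58 days = 5.49331 × 10^6 s
1/T₁ = 2.89051 × 10^-5 s⁻¹
1/T₂ = 1.8204 × 10^-7 s⁻¹
|1/T₁ − 1/T₂| = 2.8723 × 10^-5 s⁻¹
T_syn = 1 / |1/T₁ − 1/T₂| = 34815.3 s ≈ 9.671 hours

Final answer: T_syn = 9.671 hours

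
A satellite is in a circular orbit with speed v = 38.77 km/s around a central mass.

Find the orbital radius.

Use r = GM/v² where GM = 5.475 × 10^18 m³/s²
v = 38.77 km/s = 38770 m/s
GM = 5.475 × 10^18 m³/s²
v² = 1.50311 × 10^9 m²/s²
r = GM/v² = (5.475 × 10^18) / (1.50311 × 10^9) = 3.64244 × 10^9 m ≈ 3.642 × 10^9 m

Final answer: 3.642 × 10^9 m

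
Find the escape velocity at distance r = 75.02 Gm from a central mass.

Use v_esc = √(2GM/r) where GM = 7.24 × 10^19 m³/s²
r = 75.02 Gm = 7.502 × 10^10 m
GM = 7.24 × 10^19 m³/s²
2GM/r = 2 × (7.24 × 10^19) / (7.502 × 10^10) = 1.93015 × 10^9 m²/s²
v_esc = √(2GM/r) = 43933.5 m/s ≈ 43.93 km/s

Final answer: 43.93 km/s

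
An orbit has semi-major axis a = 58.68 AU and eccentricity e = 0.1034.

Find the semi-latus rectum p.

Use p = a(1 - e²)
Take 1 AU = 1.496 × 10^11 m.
a = 58.68 AU = 8.77853 × 10^12 m
e = 0.1034,  e² = 0.0106916,  1 − e² = 0.989308
p = a(1 − e²) = 8.77853 × 10^12 m × 0.989308 = 8.68467 × 10^12 m ≈ 58.05 AU

Final answer: p = 58.05 AU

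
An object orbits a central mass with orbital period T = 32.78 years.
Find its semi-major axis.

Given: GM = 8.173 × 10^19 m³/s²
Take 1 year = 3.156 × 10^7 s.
T = 32.78 years = 1.03454 × 10^9 s
GM = 8.173 × 10^19 m³/s²
Kepler's third law: a³ = GM T² / (4π²)
T² = 1.07027 × 10^18 s²
a³ = (8.173 × 10^19) × (1.07027 × 10^18) / (4π²) = 2.21571 × 10^36 m³
a = (a³)^(1/3) = 1.30368 × 10^12 m ≈ 1.304 × 10^12 m

Final answer: 1.304 × 10^12 m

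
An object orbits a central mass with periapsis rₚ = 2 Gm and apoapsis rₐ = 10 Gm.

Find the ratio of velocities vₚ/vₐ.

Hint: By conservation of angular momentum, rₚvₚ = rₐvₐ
rₚ = 2 Gm = 2 × 10^9 m
rₐ = 10 Gm = 1 × 10^10 m
rₚvₚ = rₐvₐ  ⇒  vₚ/vₐ = rₐ/rₚ
vₚ/vₐ = (1 × 10^10) / (2 × 10^9) = 5

Final answer: vₚ/vₐ = 5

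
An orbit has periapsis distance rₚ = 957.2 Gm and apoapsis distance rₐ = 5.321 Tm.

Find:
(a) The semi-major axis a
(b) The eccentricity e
rₚ = 957.2 Gm = 9.572 × 10^11 m
rₐ = 5.321 Tm = 5.321 × 10^12 m
(a) a = (rₚ + rₐ)/2 = 3.1391 × 10^12 m ≈ 3.139 Tm
(b) e = (rₐ − rₚ)/(rₐ + rₚ) = (4.3638 × 10^12) / (6.2782 × 10^12) = 0.695072

Final answer:
(a) a = 3.139 Tm
(b) e = 0.6951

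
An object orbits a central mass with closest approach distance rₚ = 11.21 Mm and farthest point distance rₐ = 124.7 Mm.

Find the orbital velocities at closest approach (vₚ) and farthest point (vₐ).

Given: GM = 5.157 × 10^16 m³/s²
rₚ = 11.21 Mm = 1.121 × 10^7 m
rₐ = 124.7 Mm = 1.247 × 10^8 m
GM = 5.157 × 10^16 m³/s²
a = (rₚ + rₐ)/2 = 6.7955 × 10^7 m
Vis-viva: v² = GM (2/r − 1/a)
vₚ² = 5.157 × 10^16 × (1.78412 × 10^-7 − 1.47156 × 10^-8) = 8.44183 × 10^9 m²/s²
vₚ = 91879.4 m/s ≈ 91.88 km/s
vₐ² = 5.157 × 10^16 × (1.60385 × 10^-8 − 1.47156 × 10^-8) = 6.82205 × 10^7 m²/s²
vₐ = 8259.57 m/s ≈ 8.26 km/s

Final answer: vₚ = 91.88 km/s, vₐ = 8.26 km/s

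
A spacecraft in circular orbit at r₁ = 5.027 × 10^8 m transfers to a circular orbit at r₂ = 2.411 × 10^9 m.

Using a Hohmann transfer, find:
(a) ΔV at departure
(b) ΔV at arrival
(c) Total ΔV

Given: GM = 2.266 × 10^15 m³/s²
r₁ = 5.027 × 10^8 m
r₂ = 2.411 × 10^9 m
GM = 2.266 × 10^15 m³/s²
Transfer ellipse: a_t = (r₁ + r₂)/2 = 1.45685 × 10^9 m
Circular speed at r₁: v₁ = √(GM/r₁) = 2123.12 m/s
Transfer speed at r₁ (periapsis): v₁ₜ = √(GM(2/r₁ − 1/a_t)) = 2731.28 m/s
(a) ΔV₁ = v₁ₜ − v₁ = 608.158 m/s ≈ 608.2 m/s
Circular speed at r₂: v₂ = √(GM/r₂) = 969.463 m/s
Transfer speed at r₂ (apoapsis): v₂ₜ = √(GM(2/r₂ − 1/a_t)) = 569.48 m/s
(b) ΔV₂ = v₂ − v₂ₜ = 399.983 m/s ≈ 400 m/s
(c) ΔV_total = ΔV₁ + ΔV₂ = 1008.14 m/s ≈ 1.008 km/s

Final answer:
(a) ΔV₁ = 608.2 m/s
(b) ΔV₂ = 400 m/s
(c) ΔV_total = 1.008 km/s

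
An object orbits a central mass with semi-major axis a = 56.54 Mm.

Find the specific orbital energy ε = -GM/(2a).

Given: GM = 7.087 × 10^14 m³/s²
a = 56.54 Mm = 5.654 × 10^7 m
GM = 7.087 × 10^14 m³/s²
2a = 1.1308 × 10^8 m
ε = −GM/(2a) = -6.26724 × 10^6 J/kg ≈ -6.267 MJ/kg

Final answer: -6.267 MJ/kg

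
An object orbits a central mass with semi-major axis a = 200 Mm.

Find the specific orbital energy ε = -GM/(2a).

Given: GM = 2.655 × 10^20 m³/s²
a = 200 Mm = 2 × 10^8 m
GM = 2.655 × 10^20 m³/s²
2a = 4 × 10^8 m
ε = −GM/(2a) = -6.6375 × 10^11 J/kg ≈ -663.7 GJ/kg

Final answer: -663.7 GJ/kg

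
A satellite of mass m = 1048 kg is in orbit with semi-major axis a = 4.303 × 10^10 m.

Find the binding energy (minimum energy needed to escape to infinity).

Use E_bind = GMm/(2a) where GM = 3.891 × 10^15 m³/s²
a = 4.303 × 10^10 m
GM = 3.891 × 10^15 m³/s²
m = 1048 kg
GMm = 3.891 × 10^15 × 1048 = 4.07777 × 10^18 m³·kg/s²
2a = 8.606 × 10^10 m
E_bind = GMm/(2a) = 4.73828 × 10^7 J ≈ 47.38 MJ

Final answer: 47.38 MJ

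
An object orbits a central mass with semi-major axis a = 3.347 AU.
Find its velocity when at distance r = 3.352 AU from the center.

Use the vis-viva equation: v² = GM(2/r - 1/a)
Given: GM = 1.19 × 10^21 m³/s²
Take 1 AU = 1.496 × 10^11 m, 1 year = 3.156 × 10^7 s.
a = 3.347 AU = 5.00711 × 10^11 m
r = 3.352 AU = 5.01459 × 10^11 m
GM = 1.19 × 10^21 m³/s²
2/r − 1/a = 3.98836 × 10^-12 − 1.99716 × 10^-12 = 1.9912 × 10^-12 m⁻¹
v² = GM (2/r − 1/a) = 2.36953 × 10^9 m²/s²
v = 48677.8 m/s ≈ 10.27 AU/year

Final answer: 10.27 AU/year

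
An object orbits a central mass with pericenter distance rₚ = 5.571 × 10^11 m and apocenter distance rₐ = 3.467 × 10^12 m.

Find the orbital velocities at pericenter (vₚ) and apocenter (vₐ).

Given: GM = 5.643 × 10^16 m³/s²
rₚ = 5.571 × 10^11 m
rₐ = 3.467 × 10^12 m
GM = 5.643 × 10^16 m³/s²
a = (rₚ + rₐ)/2 = 2.01205 × 10^12 m
Vis-viva: v² = GM (2/r − 1/a)
vₚ² = 5.643 × 10^16 × (3.59002 × 10^-12 − 4.97006 × 10^-13) = 174539 m²/s²
vₚ = 417.778 m/s ≈ 417.8 m/s
vₐ² = 5.643 × 10^16 × (5.76868 × 10^-13 − 4.97006 × 10^-13) = 4506.62 m²/s²
vₐ = 67.1313 m/s ≈ 67.13 m/s

Final answer: vₚ = 417.8 m/s, vₐ = 67.13 m/s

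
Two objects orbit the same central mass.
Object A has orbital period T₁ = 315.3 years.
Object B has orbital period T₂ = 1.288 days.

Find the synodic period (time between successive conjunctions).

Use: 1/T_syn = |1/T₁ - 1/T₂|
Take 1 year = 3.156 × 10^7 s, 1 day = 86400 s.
T₁ = 315.3 years = 9.95087 × 10^9 s
T₂ = 1.288 days = 111283 s
1/T₁ = 1.00494 × 10^-10 s⁻¹
1/T₂ = 8.98608 × 10^-6 s⁻¹
|1/T₁ − 1/T₂| = 8.98598 × 10^-6 s⁻¹
T_syn = 1 / |1/T₁ − 1/T₂| = 111284 s ≈ 1.288 days

Final answer: T_syn = 1.288 days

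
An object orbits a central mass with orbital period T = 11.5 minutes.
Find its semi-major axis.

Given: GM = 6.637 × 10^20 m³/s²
T = 11.5 minutes = 690 s
GM = 6.637 × 10^20 m³/s²
Kepler's third law: a³ = GM T² / (4π²)
T² = 476100 s²
a³ = (6.637 × 10^20) × 476100 / (4π²) = 8.00406 × 10^24 m³
a = (a³)^(1/3) = 2.00034 × 10^8 m ≈ 200 Mm

Final answer: 200 Mm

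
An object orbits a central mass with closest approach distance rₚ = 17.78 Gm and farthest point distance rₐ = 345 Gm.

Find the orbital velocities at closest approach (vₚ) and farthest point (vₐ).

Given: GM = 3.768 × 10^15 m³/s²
rₚ = 17.78 Gm = 1.778 × 10^10 m
rₐ = 345 Gm = 3.45 × 10^11 m
GM = 3.768 × 10^15 m³/s²
a = (rₚ + rₐ)/2 = 1.8139 × 10^11 m
Vis-viva: v² = GM (2/r − 1/a)
vₚ² = 3.768 × 10^15 × (1.12486 × 10^-10 − 5.51298 × 10^-12) = 403074 m²/s²
vₚ = 634.881 m/s ≈ 634.9 m/s
vₐ² = 3.768 × 10^15 × (5.7971 × 10^-12 − 5.51298 × 10^-12) = 1070.56 m²/s²
vₐ = 32.7194 m/s ≈ 32.72 m/s

Final answer: vₚ = 634.9 m/s, vₐ = 32.72 m/s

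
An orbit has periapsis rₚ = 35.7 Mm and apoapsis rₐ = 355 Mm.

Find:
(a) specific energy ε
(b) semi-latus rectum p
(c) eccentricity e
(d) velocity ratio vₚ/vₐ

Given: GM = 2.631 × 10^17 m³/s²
rₚ = 35.7 Mm = 3.57 × 10^7 m
rₐ = 355 Mm = 3.55 × 10^8 m
GM = 2.631 × 10^17 m³/s²
a = (rₚ + rₐ)/2 = 1.9535 × 10^8 m
e = (rₐ − rₚ)/(rₐ + rₚ) = (3.193 × 10^8) / (3.907 × 10^8) = 0.817251
(a) 2a = 3.907 × 10^8 m;  ε = −GM/(2a) = -6.73407 × 10^8 J/kg ≈ -673.4 MJ/kg
(b) 1 − e² = 0.332101;  p = a(1 − e²) = 1.9535 × 10^8 × 0.332101 = 6.48759 × 10^7 m ≈ 64.88 Mm
(c) e = 0.817251 ≈ 0.8173
(d) vₚ/vₐ = rₐ/rₚ (angular momentum) = (3.55 × 10^8) / (3.57 × 10^7) = 9.94398 ≈ 9.944

Final answer:
(a) specific energy ε = -673.4 MJ/kg
(b) semi-latus rectum p = 64.88 Mm
(c) eccentricity e = 0.8173
(d) velocity ratio vₚ/vₐ = 9.944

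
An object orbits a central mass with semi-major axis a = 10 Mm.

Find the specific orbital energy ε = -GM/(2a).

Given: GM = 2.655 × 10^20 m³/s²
a = 10 Mm = 1 × 10^7 m
GM = 2.655 × 10^20 m³/s²
2a = 2 × 10^7 m
ε = −GM/(2a) = -1.3275 × 10^13 J/kg ≈ -1.327 × 10^4 GJ/kg

Final answer: -1.327 × 10^4 GJ/kg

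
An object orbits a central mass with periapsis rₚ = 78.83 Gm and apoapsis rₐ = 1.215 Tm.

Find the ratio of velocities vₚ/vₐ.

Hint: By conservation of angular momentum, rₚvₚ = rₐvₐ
rₚ = 78.83 Gm = 7.883 × 10^10 m
rₐ = 1.215 Tm = 1.215 × 10^12 m
rₚvₚ = rₐvₐ  ⇒  vₚ/vₐ = rₐ/rₚ
vₚ/vₐ = (1.215 × 10^12) / (7.883 × 10^10) = 15.4129

Final answer: vₚ/vₐ = 15.41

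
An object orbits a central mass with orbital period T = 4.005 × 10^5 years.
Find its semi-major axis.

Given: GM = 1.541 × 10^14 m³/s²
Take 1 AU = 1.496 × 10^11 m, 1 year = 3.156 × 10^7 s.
T = 4.005 × 10^5 years = 1.26398 × 10^13 s
GM = 1.541 × 10^14 m³/s²
Kepler's third law: a³ = GM T² / (4π²)
T² = 1.59764 × 10^26 s²
a³ = (1.541 × 10^14) × (1.59764 × 10^26) / (4π²) = 6.23623 × 10^38 m³
a = (a³)^(1/3) = 8.54359 × 10^12 m ≈ 57.11 AU

Final answer: 57.11 AU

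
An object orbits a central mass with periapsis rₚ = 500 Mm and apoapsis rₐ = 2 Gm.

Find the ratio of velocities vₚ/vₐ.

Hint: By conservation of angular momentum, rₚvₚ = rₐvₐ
rₚ = 500 Mm = 5 × 10^8 m
rₐ = 2 Gm = 2 × 10^9 m
rₚvₚ = rₐvₐ  ⇒  vₚ/vₐ = rₐ/rₚ
vₚ/vₐ = (2 × 10^9) / (5 × 10^8) = 4

Final answer: vₚ/vₐ = 4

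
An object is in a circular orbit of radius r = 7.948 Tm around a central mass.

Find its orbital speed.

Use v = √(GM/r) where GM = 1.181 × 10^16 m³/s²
r = 7.948 Tm = 7.948 × 10^12 m
GM = 1.181 × 10^16 m³/s²
GM/r = (1.181 × 10^16) / (7.948 × 10^12) = 1485.91 m²/s²
v = √(GM/r) = 38.5475 m/s ≈ 38.55 m/s

Final answer: 38.55 m/s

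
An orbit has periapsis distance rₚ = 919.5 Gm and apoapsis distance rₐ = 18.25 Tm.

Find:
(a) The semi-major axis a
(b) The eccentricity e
rₚ = 919.5 Gm = 9.195 × 10^11 m
rₐ = 18.25 Tm = 1.825 × 10^13 m
(a) a = (rₚ + rₐ)/2 = 9.58475 × 10^12 m ≈ 9.585 Tm
(b) e = (rₐ − rₚ)/(rₐ + rₚ) = (1.73305 × 10^13) / (1.91695 × 10^13) = 0.904066

Final answer:
(a) a = 9.585 Tm
(b) e = 0.9041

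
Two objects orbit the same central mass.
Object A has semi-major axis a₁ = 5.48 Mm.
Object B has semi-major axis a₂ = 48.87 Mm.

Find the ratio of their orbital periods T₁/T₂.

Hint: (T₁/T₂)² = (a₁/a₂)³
a₁ = 5.48 Mm = 5.48 × 10^6 m
a₂ = 48.87 Mm = 4.887 × 10^7 m
a₁/a₂ = 0.112134
T₁/T₂ = (a₁/a₂)^(3/2) = (0.112134)^1.5 = 0.0375498

Final answer: T₁/T₂ = 0.03755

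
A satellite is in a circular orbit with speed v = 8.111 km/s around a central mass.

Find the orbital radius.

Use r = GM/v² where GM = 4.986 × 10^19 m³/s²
v = 8.111 km/s = 8111 m/s
GM = 4.986 × 10^19 m³/s²
v² = 6.57883 × 10^7 m²/s²
r = GM/v² = (4.986 × 10^19) / (6.57883 × 10^7) = 7.57885 × 10^11 m ≈ 757.9 Gm

Final answer: 757.9 Gm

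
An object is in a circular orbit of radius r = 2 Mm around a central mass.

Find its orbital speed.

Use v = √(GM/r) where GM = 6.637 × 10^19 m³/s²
r = 2 Mm = 2 × 10^6 m
GM = 6.637 × 10^19 m³/s²
GM/r = (6.637 × 10^19) / (2 × 10^6) = 3.3185 × 10^13 m²/s²
v = √(GM/r) = 5.76064 × 10^6 m/s ≈ 5761 km/s

Final answer: 5761 km/s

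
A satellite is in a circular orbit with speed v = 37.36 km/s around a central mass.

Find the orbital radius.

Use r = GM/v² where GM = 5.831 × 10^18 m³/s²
v = 37.36 km/s = 37360 m/s
GM = 5.831 × 10^18 m³/s²
v² = 1.39577 × 10^9 m²/s²
r = GM/v² = (5.831 × 10^18) / (1.39577 × 10^9) = 4.17762 × 10^9 m ≈ 4.178 Gm

Final answer: 4.178 Gm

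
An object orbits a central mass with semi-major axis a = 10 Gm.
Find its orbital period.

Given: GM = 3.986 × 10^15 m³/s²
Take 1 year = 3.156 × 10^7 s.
a = 10 Gm = 1 × 10^10 m
GM = 3.986 × 10^15 m³/s²
a³ = 1 × 10^30 m³
T = 2π √(a³/GM) = 2π √((1 × 10^30) / (3.986 × 10^15)) = 2π × 1.58391 × 10^7 s
T = 9.95202 × 10^7 s ≈ 3.153 years

Final answer: 3.153 years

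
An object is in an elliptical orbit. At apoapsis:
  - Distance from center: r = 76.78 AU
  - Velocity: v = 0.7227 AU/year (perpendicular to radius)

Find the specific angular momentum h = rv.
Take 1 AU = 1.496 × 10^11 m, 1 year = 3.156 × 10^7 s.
r = 76.78 AU = 1.14863 × 10^13 m
v = 0.7227 AU/year = 3425.73 m/s
h = rv = 1.14863 × 10^13 × 3425.73 = 3.93489 × 10^16 m²/s ≈ 3.935 × 10^16 m²/s

Final answer: h = 3.935 × 10^16 m²/s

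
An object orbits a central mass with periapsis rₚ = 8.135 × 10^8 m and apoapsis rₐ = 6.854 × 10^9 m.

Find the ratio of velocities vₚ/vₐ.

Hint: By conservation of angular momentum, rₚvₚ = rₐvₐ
rₚ = 8.135 × 10^8 m
rₐ = 6.854 × 10^9 m
rₚvₚ = rₐvₐ  ⇒  vₚ/vₐ = rₐ/rₚ
vₚ/vₐ = (6.854 × 10^9) / (8.135 × 10^8) = 8.42532

Final answer: vₚ/vₐ = 8.425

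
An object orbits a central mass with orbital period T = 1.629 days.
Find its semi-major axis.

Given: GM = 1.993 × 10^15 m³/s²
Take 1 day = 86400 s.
T = 1.629 days = 140746 s
GM = 1.993 × 10^15 m³/s²
Kepler's third law: a³ = GM T² / (4π²)
T² = 1.98093 × 10^10 s²
a³ = (1.993 × 10^15) × (1.98093 × 10^10) / (4π²) = 1.00004 × 10^24 m³
a = (a³)^(1/3) = 1.00001 × 10^8 m ≈ 100 Mm

Final answer: 100 Mm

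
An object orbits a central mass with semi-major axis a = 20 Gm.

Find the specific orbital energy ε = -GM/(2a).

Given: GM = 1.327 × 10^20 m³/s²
a = 20 Gm = 2 × 10^10 m
GM = 1.327 × 10^20 m³/s²
2a = 4 × 10^10 m
ε = −GM/(2a) = -3.3175 × 10^9 J/kg ≈ -3.317 GJ/kg

Final answer: -3.317 GJ/kg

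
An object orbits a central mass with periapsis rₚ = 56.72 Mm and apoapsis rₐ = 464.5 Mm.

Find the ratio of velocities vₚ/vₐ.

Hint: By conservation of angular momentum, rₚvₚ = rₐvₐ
rₚ = 56.72 Mm = 5.672 × 10^7 m
rₐ = 464.5 Mm = 4.645 × 10^8 m
rₚvₚ = rₐvₐ  ⇒  vₚ/vₐ = rₐ/rₚ
vₚ/vₐ = (4.645 × 10^8) / (5.672 × 10^7) = 8.18935

Final answer: vₚ/vₐ = 8.189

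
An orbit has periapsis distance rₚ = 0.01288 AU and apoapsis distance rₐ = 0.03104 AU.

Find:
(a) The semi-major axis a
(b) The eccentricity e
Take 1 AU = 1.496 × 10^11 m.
rₚ = 0.01288 AU = 1.92685 × 10^9 m
rₐ = 0.03104 AU = 4.64358 × 10^9 m
(a) a = (rₚ + rₐ)/2 = 3.28522 × 10^9 m ≈ 0.02196 AU
(b) e = (rₐ − rₚ)/(rₐ + rₚ) = (2.71674 × 10^9) / (6.57043 × 10^9) = 0.413479

Final answer:
(a) a = 0.02196 AU
(b) e = 0.4135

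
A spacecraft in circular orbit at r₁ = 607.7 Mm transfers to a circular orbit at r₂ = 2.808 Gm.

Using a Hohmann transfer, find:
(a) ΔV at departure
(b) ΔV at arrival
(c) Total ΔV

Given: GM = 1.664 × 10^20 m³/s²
r₁ = 607.7 Mm = 6.077 × 10^8 m
r₂ = 2.808 Gm = 2.808 × 10^9 m
GM = 1.664 × 10^20 m³/s²
Transfer ellipse: a_t = (r₁ + r₂)/2 = 1.70785 × 10^9 m
Circular speed at r₁: v₁ = √(GM/r₁) = 523277 m/s
Transfer speed at r₁ (periapsis): v₁ₜ = √(GM(2/r₁ − 1/a_t)) = 670974 m/s
(a) ΔV₁ = v₁ₜ − v₁ = 147697 m/s ≈ 147.7 km/s
Circular speed at r₂: v₂ = √(GM/r₂) = 243432 m/s
Transfer speed at r₂ (apoapsis): v₂ₜ = √(GM(2/r₂ − 1/a_t)) = 145210 m/s
(b) ΔV₂ = v₂ − v₂ₜ = 98221.8 m/s ≈ 98.22 km/s
(c) ΔV_total = ΔV₁ + ΔV₂ = 245918 m/s ≈ 245.9 km/s

Final answer:
(a) ΔV₁ = 147.7 km/s
(b) ΔV₂ = 98.22 km/s
(c) ΔV_total = 245.9 km/s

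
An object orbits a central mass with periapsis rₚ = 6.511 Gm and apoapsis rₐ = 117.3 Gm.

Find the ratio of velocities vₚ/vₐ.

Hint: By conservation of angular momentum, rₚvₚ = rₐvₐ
rₚ = 6.511 Gm = 6.511 × 10^9 m
rₐ = 117.3 Gm = 1.173 × 10^11 m
rₚvₚ = rₐvₐ  ⇒  vₚ/vₐ = rₐ/rₚ
vₚ/vₐ = (1.173 × 10^11) / (6.511 × 10^9) = 18.0157

Final answer: vₚ/vₐ = 18.02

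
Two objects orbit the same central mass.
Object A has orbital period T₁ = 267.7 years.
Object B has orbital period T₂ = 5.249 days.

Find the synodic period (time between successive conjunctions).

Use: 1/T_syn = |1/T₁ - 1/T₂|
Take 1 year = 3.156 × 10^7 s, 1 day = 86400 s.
T₁ = 267.7 years = 8.44861 × 10^9 s
T₂ = 5.249 days = 453514 s
1/T₁ = 1.18363 × 10^-10 s⁻¹
1/T₂ = 2.20501 × 10^-6 s⁻¹
|1/T₁ − 1/T₂| = 2.20489 × 10^-6 s⁻¹
T_syn = 1 / |1/T₁ − 1/T₂| = 453538 s ≈ 5.249 days

Final answer: T_syn = 5.249 days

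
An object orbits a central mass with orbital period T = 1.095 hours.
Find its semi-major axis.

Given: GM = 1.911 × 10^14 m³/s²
T = 1.095 hours = 3942 s
GM = 1.911 × 10^14 m³/s²
Kepler's third law: a³ = GM T² / (4π²)
T² = 1.55394 × 10^7 s²
a³ = (1.911 × 10^14) × (1.55394 × 10^7) / (4π²) = 7.52201 × 10^19 m³
a = (a³)^(1/3) = 4.22129 × 10^6 m ≈ 4.221 Mm

Final answer: 4.221 Mm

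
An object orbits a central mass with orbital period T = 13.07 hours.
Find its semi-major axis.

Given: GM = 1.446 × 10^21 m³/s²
T = 13.07 hours = 47052 s
GM = 1.446 × 10^21 m³/s²
Kepler's third law: a³ = GM T² / (4π²)
T² = 2.21389 × 10^9 s²
a³ = (1.446 × 10^21) × (2.21389 × 10^9) / (4π²) = 8.10895 × 10^28 m³
a = (a³)^(1/3) = 4.32834 × 10^9 m ≈ 4.328 Gm

Final answer: 4.328 Gm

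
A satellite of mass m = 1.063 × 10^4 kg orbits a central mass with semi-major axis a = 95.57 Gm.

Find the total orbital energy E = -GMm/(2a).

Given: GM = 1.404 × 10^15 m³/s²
a = 95.57 Gm = 9.557 × 10^10 m
GM = 1.404 × 10^15 m³/s²
2a = 1.9114 × 10^11 m
GMm = 1.404 × 10^15 × 10630 = 1.49245 × 10^19 m³·kg/s²
E = −GMm/(2a) = -7.80816 × 10^7 J ≈ -78.08 MJ

Final answer: -78.08 MJ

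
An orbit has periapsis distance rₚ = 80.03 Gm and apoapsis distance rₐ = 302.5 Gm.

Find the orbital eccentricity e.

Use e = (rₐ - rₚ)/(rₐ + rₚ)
rₚ = 80.03 Gm = 8.003 × 10^10 m
rₐ = 302.5 Gm = 3.025 × 10^11 m
rₐ − rₚ = 2.2247 × 10^11 m
rₐ + rₚ = 3.8253 × 10^11 m
e = (rₐ − rₚ)/(rₐ + rₚ) = 0.581575

Final answer: e = 0.5816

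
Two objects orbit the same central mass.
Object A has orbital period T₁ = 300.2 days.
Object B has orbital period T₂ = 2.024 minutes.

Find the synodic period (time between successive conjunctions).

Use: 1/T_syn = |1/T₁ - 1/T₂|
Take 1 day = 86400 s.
T₁ = 300.2 days = 2.59373 × 10^7 s
T₂ = 2.024 minutes = 121.44 s
1/T₁ = 3.85545 × 10^-8 s⁻¹
1/T₂ = 0.00823452 s⁻¹
|1/T₁ − 1/T₂| = 0.00823448 s⁻¹
T_syn = 1 / |1/T₁ − 1/T₂| = 121.441 s ≈ 2.024 minutes

Final answer: T_syn = 2.024 minutes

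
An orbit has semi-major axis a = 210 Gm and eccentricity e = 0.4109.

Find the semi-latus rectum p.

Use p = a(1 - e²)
a = 210 Gm = 2.1 × 10^11 m
e = 0.4109,  e² = 0.168839,  1 − e² = 0.831161
p = a(1 − e²) = 2.1 × 10^11 m × 0.831161 = 1.74544 × 10^11 m ≈ 174.5 Gm

Final answer: p = 174.5 Gm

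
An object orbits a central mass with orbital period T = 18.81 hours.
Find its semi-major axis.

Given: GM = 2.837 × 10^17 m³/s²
T = 18.81 hours = 67716 s
GM = 2.837 × 10^17 m³/s²
Kepler's third law: a³ = GM T² / (4π²)
T² = 4.58546 × 10^9 s²
a³ = (2.837 × 10^17) × (4.58546 × 10^9) / (4π²) = 3.2952 × 10^25 m³
a = (a³)^(1/3) = 3.20598 × 10^8 m ≈ 3.206 × 10^8 m

Final answer: 3.206 × 10^8 m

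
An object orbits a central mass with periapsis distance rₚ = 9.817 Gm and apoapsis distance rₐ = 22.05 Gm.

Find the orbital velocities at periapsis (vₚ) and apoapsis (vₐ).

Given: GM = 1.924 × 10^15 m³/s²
rₚ = 9.817 Gm = 9.817 × 10^9 m
rₐ = 22.05 Gm = 2.205 × 10^10 m
GM = 1.924 × 10^15 m³/s²
a = (rₚ + rₐ)/2 = 1.59335 × 10^10 m
Vis-viva: v² = GM (2/r − 1/a)
vₚ² = 1.924 × 10^15 × (2.03728 × 10^-10 − 6.27608 × 10^-11) = 271221 m²/s²
vₚ = 520.789 m/s ≈ 520.8 m/s
vₐ² = 1.924 × 10^15 × (9.07029 × 10^-11 − 6.27608 × 10^-11) = 53760.6 m²/s²
vₐ = 231.863 m/s ≈ 231.9 m/s

Final answer: vₚ = 520.8 m/s, vₐ = 231.9 m/s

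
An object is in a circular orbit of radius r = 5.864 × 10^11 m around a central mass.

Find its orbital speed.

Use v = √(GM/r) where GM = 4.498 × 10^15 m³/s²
r = 5.864 × 10^11 m
GM = 4.498 × 10^15 m³/s²
GM/r = (4.498 × 10^15) / (5.864 × 10^11) = 7670.53 m²/s²
v = √(GM/r) = 87.5816 m/s ≈ 87.58 m/s

Final answer: 87.58 m/s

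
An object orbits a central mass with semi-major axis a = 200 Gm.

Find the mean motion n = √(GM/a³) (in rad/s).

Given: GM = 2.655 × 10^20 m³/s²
a = 200 Gm = 2 × 10^11 m
GM = 2.655 × 10^20 m³/s²
a³ = 8 × 10^33 m³
GM/a³ = (2.655 × 10^20) / (8 × 10^33) = 3.31875 × 10^-14 s⁻²
n = √(GM/a³) = 1.82174 × 10^-7 rad/s ≈ 1.822 × 10^-7 rad/s

Final answer: n = 1.822 × 10^-7 rad/s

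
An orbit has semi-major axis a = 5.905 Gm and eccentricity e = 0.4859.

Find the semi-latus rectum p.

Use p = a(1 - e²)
a = 5.905 Gm = 5.905 × 10^9 m
e = 0.4859,  e² = 0.236099,  1 − e² = 0.763901
p = a(1 − e²) = 5.905 × 10^9 m × 0.763901 = 4.51084 × 10^9 m ≈ 4.511 Gm

Final answer: p = 4.511 Gm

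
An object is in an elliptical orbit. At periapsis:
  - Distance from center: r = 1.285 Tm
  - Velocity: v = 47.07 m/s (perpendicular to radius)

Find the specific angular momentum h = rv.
r = 1.285 Tm = 1.285 × 10^12 m
v = 47.07 m/s
h = rv = 1.285 × 10^12 × 47.07 = 6.0485 × 10^13 m²/s ≈ 6.048 × 10^13 m²/s

Final answer: h = 6.048 × 10^13 m²/s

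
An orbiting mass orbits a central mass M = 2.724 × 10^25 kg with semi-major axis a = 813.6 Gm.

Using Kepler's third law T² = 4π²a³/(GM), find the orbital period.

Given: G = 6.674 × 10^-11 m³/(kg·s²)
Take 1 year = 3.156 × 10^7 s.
M = 2.724 × 10^25 kg
GM = G × M = 6.674 × 10^-11 × 2.724 × 10^25 = 1.818 × 10^15 m³/s²
a = 813.6 Gm = 8.136 × 10^11 m
a³ = 5.38558 × 10^35 m³
T = 2π √(a³/GM) = 2π √((5.38558 × 10^35) / (1.818 × 10^15)) = 2π × 1.72115 × 10^10 s
T = 1.08143 × 10^11 s ≈ 3427 years

Final answer: 3427 years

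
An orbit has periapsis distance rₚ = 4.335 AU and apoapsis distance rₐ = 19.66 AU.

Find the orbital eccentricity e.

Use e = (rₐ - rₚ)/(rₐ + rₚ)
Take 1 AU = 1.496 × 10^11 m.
rₚ = 4.335 AU = 6.48516 × 10^11 m
rₐ = 19.66 AU = 2.94114 × 10^12 m
rₐ − rₚ = 2.29262 × 10^12 m
rₐ + rₚ = 3.58965 × 10^12 m
e = (rₐ − rₚ)/(rₐ + rₚ) = 0.638675

Final answer: e = 0.6387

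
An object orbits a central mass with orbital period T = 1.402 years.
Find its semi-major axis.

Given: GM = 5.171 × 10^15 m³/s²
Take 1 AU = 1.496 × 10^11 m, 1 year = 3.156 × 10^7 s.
T = 1.402 years = 4.42471 × 10^7 s
GM = 5.171 × 10^15 m³/s²
Kepler's third law: a³ = GM T² / (4π²)
T² = 1.95781 × 10^15 s²
a³ = (5.171 × 10^15) × (1.95781 × 10^15) / (4π²) = 2.56439 × 10^29 m³
a = (a³)^(1/3) = 6.35324 × 10^9 m ≈ 0.04247 AU

Final answer: 0.04247 AU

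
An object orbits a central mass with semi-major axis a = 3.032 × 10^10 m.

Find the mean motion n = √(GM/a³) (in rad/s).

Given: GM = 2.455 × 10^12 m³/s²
a = 3.032 × 10^10 m
GM = 2.455 × 10^12 m³/s²
a³ = 2.78732 × 10^31 m³
GM/a³ = (2.455 × 10^12) / (2.78732 × 10^31) = 8.80773 × 10^-20 s⁻²
n = √(GM/a³) = 2.96778 × 10^-10 rad/s ≈ 2.968 × 10^-10 rad/s

Final answer: n = 2.968 × 10^-10 rad/s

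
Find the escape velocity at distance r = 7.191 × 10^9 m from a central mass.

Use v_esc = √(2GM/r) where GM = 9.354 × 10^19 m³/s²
r = 7.191 × 10^9 m
GM = 9.354 × 10^19 m³/s²
2GM/r = 2 × (9.354 × 10^19) / (7.191 × 10^9) = 2.60159 × 10^10 m²/s²
v_esc = √(2GM/r) = 161294 m/s ≈ 161.3 km/s

Final answer: 161.3 km/s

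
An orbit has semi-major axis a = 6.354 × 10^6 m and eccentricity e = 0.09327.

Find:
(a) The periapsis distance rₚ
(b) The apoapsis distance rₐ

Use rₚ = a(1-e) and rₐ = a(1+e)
a = 6.354 × 10^6 m
e = 0.09327:  1 − e = 0.90673,  1 + e = 1.09327
(a) rₚ = a(1 − e) = 6.354 × 10^6 m × 0.90673 = 5.76136 × 10^6 m ≈ 5.761 × 10^6 m
(b) rₐ = a(1 + e) = 6.354 × 10^6 m × 1.09327 = 6.94664 × 10^6 m ≈ 6.947 × 10^6 m

Final answer:
(a) rₚ = 5.761 × 10^6 m
(b) rₐ = 6.947 × 10^6 m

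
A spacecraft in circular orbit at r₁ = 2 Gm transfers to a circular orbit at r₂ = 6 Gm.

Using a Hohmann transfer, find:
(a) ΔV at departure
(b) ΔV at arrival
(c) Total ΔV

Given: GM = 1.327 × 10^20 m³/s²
r₁ = 2 Gm = 2 × 10^9 m
r₂ = 6 Gm = 6 × 10^9 m
GM = 1.327 × 10^20 m³/s²
Transfer ellipse: a_t = (r₁ + r₂)/2 = 4 × 10^9 m
Circular speed at r₁: v₁ = √(GM/r₁) = 257585 m/s
Transfer speed at r₁ (periapsis): v₁ₜ = √(GM(2/r₁ − 1/a_t)) = 315476 m/s
(a) ΔV₁ = v₁ₜ − v₁ = 57890.9 m/s ≈ 57.89 km/s
Circular speed at r₂: v₂ = √(GM/r₂) = 148717 m/s
Transfer speed at r₂ (apoapsis): v₂ₜ = √(GM(2/r₂ − 1/a_t)) = 105159 m/s
(b) ΔV₂ = v₂ − v₂ₜ = 43558.1 m/s ≈ 43.56 km/s
(c) ΔV_total = ΔV₁ + ΔV₂ = 101449 m/s ≈ 101.4 km/s

Final answer:
(a) ΔV₁ = 57.89 km/s
(b) ΔV₂ = 43.56 km/s
(c) ΔV_total = 101.4 km/s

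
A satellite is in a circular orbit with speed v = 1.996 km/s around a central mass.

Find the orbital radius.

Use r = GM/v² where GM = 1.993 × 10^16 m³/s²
v = 1.996 km/s = 1996 m/s
GM = 1.993 × 10^16 m³/s²
v² = 3.98402 × 10^6 m²/s²
r = GM/v² = (1.993 × 10^16) / (3.98402 × 10^6) = 5.00249 × 10^9 m ≈ 5.002 Gm

Final answer: 5.002 Gm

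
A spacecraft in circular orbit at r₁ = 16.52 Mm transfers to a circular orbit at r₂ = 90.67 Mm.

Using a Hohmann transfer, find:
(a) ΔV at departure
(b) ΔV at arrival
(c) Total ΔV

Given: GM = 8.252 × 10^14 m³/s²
r₁ = 16.52 Mm = 1.652 × 10^7 m
r₂ = 90.67 Mm = 9.067 × 10^7 m
GM = 8.252 × 10^14 m³/s²
Transfer ellipse: a_t = (r₁ + r₂)/2 = 5.3595 × 10^7 m
Circular speed at r₁: v₁ = √(GM/r₁) = 7067.64 m/s
Transfer speed at r₁ (periapsis): v₁ₜ = √(GM(2/r₁ − 1/a_t)) = 9192.72 m/s
(a) ΔV₁ = v₁ₜ − v₁ = 2125.08 m/s ≈ 2.125 km/s
Circular speed at r₂: v₂ = √(GM/r₂) = 3016.81 m/s
Transfer speed at r₂ (apoapsis): v₂ₜ = √(GM(2/r₂ − 1/a_t)) = 1674.91 m/s
(b) ΔV₂ = v₂ − v₂ₜ = 1341.9 m/s ≈ 1.342 km/s
(c) ΔV_total = ΔV₁ + ΔV₂ = 3466.98 m/s ≈ 3.467 km/s

Final answer:
(a) ΔV₁ = 2.125 km/s
(b) ΔV₂ = 1.342 km/s
(c) ΔV_total = 3.467 km/s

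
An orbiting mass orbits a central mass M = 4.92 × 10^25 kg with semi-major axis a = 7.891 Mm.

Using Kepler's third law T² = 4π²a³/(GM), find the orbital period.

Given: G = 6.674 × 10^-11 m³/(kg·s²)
M = 4.92 × 10^25 kg
GM = G × M = 6.674 × 10^-11 × 4.92 × 10^25 = 3.28361 × 10^15 m³/s²
a = 7.891 Mm = 7.891 × 10^6 m
a³ = 4.91356 × 10^20 m³
T = 2π √(a³/GM) = 2π √((4.91356 × 10^20) / (3.28361 × 10^15)) = 2π × 386.832 s
T = 2430.54 s ≈ 40.51 minutes

Final answer: 40.51 minutes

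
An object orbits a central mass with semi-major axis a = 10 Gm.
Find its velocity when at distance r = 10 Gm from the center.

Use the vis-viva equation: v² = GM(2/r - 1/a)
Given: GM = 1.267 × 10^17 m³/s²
a = 10 Gm = 1 × 10^10 m
r = 10 Gm = 1 × 10^10 m
GM = 1.267 × 10^17 m³/s²
2/r − 1/a = 2 × 10^-10 − 1 × 10^-10 = 1 × 10^-10 m⁻¹
v² = GM (2/r − 1/a) = 1.267 × 10^7 m²/s²
v = 3559.49 m/s ≈ 3.559 km/s

Final answer: 3.559 km/s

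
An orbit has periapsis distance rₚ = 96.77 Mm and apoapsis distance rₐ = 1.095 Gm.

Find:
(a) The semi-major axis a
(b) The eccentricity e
rₚ = 96.77 Mm = 9.677 × 10^7 m
rₐ = 1.095 Gm = 1.095 × 10^9 m
(a) a = (rₚ + rₐ)/2 = 5.95885 × 10^8 m ≈ 595.9 Mm
(b) e = (rₐ − rₚ)/(rₐ + rₚ) = (9.9823 × 10^8) / (1.19177 × 10^9) = 0.837603

Final answer:
(a) a = 595.9 Mm
(b) e = 0.8376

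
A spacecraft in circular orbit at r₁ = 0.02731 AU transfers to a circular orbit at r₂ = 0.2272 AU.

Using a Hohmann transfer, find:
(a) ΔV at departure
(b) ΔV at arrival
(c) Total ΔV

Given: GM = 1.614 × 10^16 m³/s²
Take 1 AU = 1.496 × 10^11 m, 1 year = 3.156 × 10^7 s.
r₁ = 0.02731 AU = 4.08558 × 10^9 m
r₂ = 0.2272 AU = 3.39891 × 10^10 m
GM = 1.614 × 10^16 m³/s²
Transfer ellipse: a_t = (r₁ + r₂)/2 = 1.90373 × 10^10 m
Circular speed at r₁: v₁ = √(GM/r₁) = 1987.58 m/s
Transfer speed at r₁ (periapsis): v₁ₜ = √(GM(2/r₁ − 1/a_t)) = 2655.78 m/s
(a) ΔV₁ = v₁ₜ − v₁ = 668.196 m/s ≈ 0.141 AU/year
Circular speed at r₂: v₂ = √(GM/r₂) = 689.099 m/s
Transfer speed at r₂ (apoapsis): v₂ₜ = √(GM(2/r₂ − 1/a_t)) = 319.231 m/s
(b) ΔV₂ = v₂ − v₂ₜ = 369.868 m/s ≈ 369.9 m/s
(c) ΔV_total = ΔV₁ + ΔV₂ = 1038.06 m/s ≈ 0.219 AU/year

Final answer:
(a) ΔV₁ = 0.141 AU/year
(b) ΔV₂ = 369.9 m/s
(c) ΔV_total = 0.219 AU/year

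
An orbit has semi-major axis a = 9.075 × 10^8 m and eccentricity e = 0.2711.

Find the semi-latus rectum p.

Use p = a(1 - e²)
a = 9.075 × 10^8 m
e = 0.2711,  e² = 0.0734952,  1 − e² = 0.926505
p = a(1 − e²) = 9.075 × 10^8 m × 0.926505 = 8.40803 × 10^8 m ≈ 8.408 × 10^8 m

Final answer: p = 8.408 × 10^8 m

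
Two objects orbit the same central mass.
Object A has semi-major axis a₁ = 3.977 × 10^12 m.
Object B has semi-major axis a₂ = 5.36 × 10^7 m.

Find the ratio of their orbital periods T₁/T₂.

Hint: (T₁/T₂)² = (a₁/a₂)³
a₁ = 3.977 × 10^12 m
a₂ = 5.36 × 10^7 m
a₁/a₂ = 74197.8
T₁/T₂ = (a₁/a₂)^(3/2) = (74197.8)^1.5 = 2.02109 × 10^7

Final answer: T₁/T₂ = 2.021 × 10^7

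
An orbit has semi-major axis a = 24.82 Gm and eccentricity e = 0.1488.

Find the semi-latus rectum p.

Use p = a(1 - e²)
a = 24.82 Gm = 2.482 × 10^10 m
e = 0.1488,  e² = 0.0221414,  1 − e² = 0.977859
p = a(1 − e²) = 2.482 × 10^10 m × 0.977859 = 2.42704 × 10^10 m ≈ 24.27 Gm

Final answer: p = 24.27 Gm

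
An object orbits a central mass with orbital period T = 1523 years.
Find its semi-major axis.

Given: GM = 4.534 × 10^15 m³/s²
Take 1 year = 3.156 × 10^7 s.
T = 1523 years = 4.80659 × 10^10 s
GM = 4.534 × 10^15 m³/s²
Kepler's third law: a³ = GM T² / (4π²)
T² = 2.31033 × 10^21 s²
a³ = (4.534 × 10^15) × (2.31033 × 10^21) / (4π²) = 2.65336 × 10^35 m³
a = (a³)^(1/3) = 6.42587 × 10^11 m ≈ 642.6 Gm

Final answer: 642.6 Gm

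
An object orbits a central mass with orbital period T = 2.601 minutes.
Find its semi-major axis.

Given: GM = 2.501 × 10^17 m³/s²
T = 2.601 minutes = 156.06 s
GM = 2.501 × 10^17 m³/s²
Kepler's third law: a³ = GM T² / (4π²)
T² = 24354.7 s²
a³ = (2.501 × 10^17) × 24354.7 / (4π²) = 1.5429 × 10^20 m³
a = (a³)^(1/3) = 5.36347 × 10^6 m ≈ 5.363 × 10^6 m

Final answer: 5.363 × 10^6 m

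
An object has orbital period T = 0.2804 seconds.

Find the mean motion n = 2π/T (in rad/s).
T = 0.2804 seconds
n = 2π / 0.2804 s = 22.4079 rad/s ≈ 22.41 rad/s

Final answer: n = 22.41 rad/s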